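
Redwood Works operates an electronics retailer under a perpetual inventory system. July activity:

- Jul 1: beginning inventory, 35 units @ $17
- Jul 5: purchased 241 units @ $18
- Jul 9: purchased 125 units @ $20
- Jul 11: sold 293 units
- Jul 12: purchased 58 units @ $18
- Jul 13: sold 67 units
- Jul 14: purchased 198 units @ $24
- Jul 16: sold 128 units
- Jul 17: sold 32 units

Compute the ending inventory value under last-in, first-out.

Ending inventory = $2,659

Jul 11, 293 sold [LIFO — newest first]: 125 @ $20 + 168 @ $18 = $5,524
Jul 13, 67 sold [LIFO — newest first]: 58 @ $18 + 9 @ $18 = $1,206
Jul 16, 128 sold [LIFO — newest first]: 128 @ $24 = $3,072
Jul 17, 32 sold [LIFO — newest first]: 32 @ $24 = $768
Total COGS = $5,524 + $1,206 + $3,072 + $768 = $10,570
Ending inventory: 35 @ $17 + 64 @ $18 + 38 @ $24 = $2,659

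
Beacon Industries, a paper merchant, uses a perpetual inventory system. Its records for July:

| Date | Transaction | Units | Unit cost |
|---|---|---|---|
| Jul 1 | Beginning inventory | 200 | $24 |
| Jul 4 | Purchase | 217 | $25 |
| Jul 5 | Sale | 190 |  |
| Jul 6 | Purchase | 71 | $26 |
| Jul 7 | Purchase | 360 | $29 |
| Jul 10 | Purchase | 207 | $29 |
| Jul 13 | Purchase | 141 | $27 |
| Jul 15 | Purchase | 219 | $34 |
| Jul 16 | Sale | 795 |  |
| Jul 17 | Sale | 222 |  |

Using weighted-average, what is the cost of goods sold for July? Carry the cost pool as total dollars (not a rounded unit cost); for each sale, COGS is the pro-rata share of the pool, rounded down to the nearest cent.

After Jul 1: 200 on hand, pool $4,800.00 (≈ $24.0000 each)
After Jul 4: 417 on hand, pool $10,225.00 (≈ $24.5204 each)
Jul 5, sell 190: 190/417 × $10,225.00 → $4,658.87
After Jul 6: 298 on hand, pool $7,412.13 (≈ $24.8729 each)
After Jul 7: 658 on hand, pool $17,852.13 (≈ $27.1309 each)
After Jul 10: 865 on hand, pool $23,855.13 (≈ $27.5782 each)
After Jul 13: 1006 on hand, pool $27,662.13 (≈ $27.4971 each)
After Jul 15: 1225 on hand, pool $35,108.13 (≈ $28.6597 each)
Jul 16, sell 795: 795/1225 × $35,108.13 → $22,784.45
Jul 17, sell 222: 222/430 × $12,323.68 → $6,362.45
Total COGS = $4,658.87 + $22,784.45 + $6,362.45 = $33,805.77
Ending inventory (cost pool remaining) = $5,961.23

COGS = $33,805.77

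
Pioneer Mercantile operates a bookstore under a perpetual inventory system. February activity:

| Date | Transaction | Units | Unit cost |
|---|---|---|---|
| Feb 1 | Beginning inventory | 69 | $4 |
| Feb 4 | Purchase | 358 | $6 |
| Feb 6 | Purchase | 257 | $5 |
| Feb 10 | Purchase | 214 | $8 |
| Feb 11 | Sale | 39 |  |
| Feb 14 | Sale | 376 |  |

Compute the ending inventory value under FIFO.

Feb 11, 39 sold [FIFO — oldest first]: 39 @ $4 = $156
Feb 14, 376 sold [FIFO — oldest first]: 30 @ $4 + 346 @ $6 = $2,196
Total COGS = $156 + $2,196 = $2,352
Ending inventory: 12 @ $6 + 257 @ $5 + 214 @ $8 = $3,069
Check: goods available $5,421 = COGS $2,352 + ending $3,069

Ending inventory = $3,069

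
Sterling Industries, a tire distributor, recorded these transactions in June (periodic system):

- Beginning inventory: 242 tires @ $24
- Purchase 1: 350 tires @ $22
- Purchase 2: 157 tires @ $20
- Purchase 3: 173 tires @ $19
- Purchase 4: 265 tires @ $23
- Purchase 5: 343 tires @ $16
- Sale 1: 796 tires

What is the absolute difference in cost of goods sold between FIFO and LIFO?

$2,371

FIFO COGS: 242 @ $24 + 350 @ $22 + 157 @ $20 + 47 @ $19 = $17,541
LIFO COGS: 343 @ $16 + 265 @ $23 + 173 @ $19 + 15 @ $20 = $15,170
Difference = |$17,541 − $15,170| = $2,371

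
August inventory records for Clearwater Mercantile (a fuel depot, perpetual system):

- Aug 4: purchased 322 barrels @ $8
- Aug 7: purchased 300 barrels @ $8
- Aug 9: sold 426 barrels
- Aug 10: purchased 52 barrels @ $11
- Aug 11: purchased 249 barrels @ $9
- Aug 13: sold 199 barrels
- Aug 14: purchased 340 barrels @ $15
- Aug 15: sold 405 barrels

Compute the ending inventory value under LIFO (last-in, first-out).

Ending inventory = $1,975

Aug 9, 426 sold [LIFO — newest first]: 300 @ $8 + 126 @ $8 = $3,408
Aug 13, 199 sold [LIFO — newest first]: 199 @ $9 = $1,791
Aug 15, 405 sold [LIFO — newest first]: 340 @ $15 + 50 @ $9 + 15 @ $11 = $5,715
Total COGS = $3,408 + $1,791 + $5,715 = $10,914
Ending inventory: 196 @ $8 + 37 @ $11 = $1,975
Check: goods available $12,889 = COGS $10,914 + ending $1,975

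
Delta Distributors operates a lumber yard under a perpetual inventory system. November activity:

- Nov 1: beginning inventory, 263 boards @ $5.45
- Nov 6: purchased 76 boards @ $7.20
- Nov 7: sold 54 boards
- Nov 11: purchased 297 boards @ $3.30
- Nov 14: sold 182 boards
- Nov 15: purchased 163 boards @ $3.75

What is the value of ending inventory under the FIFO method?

Ending inventory = $2,285.70

Nov 7, 54 sold [FIFO — oldest first]: 54 @ $5.45 = $294.30
Nov 14, 182 sold [FIFO — oldest first]: 182 @ $5.45 = $991.90
Total COGS = $294.30 + $991.90 = $1,286.20
Ending inventory: 27 @ $5.45 + 76 @ $7.20 + 297 @ $3.30 + 163 @ $3.75 = $2,285.70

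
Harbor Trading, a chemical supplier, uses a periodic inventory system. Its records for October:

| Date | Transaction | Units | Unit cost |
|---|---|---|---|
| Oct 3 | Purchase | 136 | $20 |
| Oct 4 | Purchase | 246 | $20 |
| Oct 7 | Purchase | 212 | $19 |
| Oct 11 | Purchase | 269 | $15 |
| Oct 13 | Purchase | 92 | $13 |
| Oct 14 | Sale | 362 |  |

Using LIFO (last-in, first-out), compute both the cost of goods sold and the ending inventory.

COGS = $5,250; ending inventory = $11,649

Oct 14, 362 sold [LIFO — newest first]: 92 @ $13 + 269 @ $15 + 1 @ $19 = $5,250
Ending inventory: 136 @ $20 + 246 @ $20 + 211 @ $19 = $11,649
Check: goods available $16,899 = COGS $5,250 + ending $11,649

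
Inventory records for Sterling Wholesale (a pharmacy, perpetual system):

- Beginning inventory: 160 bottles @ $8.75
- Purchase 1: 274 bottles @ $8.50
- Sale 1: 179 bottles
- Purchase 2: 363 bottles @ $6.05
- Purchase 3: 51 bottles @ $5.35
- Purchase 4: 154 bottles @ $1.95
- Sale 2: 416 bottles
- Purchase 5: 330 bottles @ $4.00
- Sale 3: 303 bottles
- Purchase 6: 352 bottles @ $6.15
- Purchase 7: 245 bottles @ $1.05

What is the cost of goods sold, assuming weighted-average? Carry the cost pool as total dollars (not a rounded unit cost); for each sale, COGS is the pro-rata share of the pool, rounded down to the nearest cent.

COGS = $5,596.45

After Beginning: 160 on hand, pool $1,400.00 (≈ $8.7500 each)
After Purchase 1: 434 on hand, pool $3,729.00 (≈ $8.5922 each)
Sale 1, sell 179: 179/434 × $3,729.00 → $1,537.99
After Purchase 2: 618 on hand, pool $4,387.16 (≈ $7.0990 each)
After Purchase 3: 669 on hand, pool $4,660.01 (≈ $6.9656 each)
After Purchase 4: 823 on hand, pool $4,960.31 (≈ $6.0271 each)
Sale 2, sell 416: 416/823 × $4,960.31 → $2,507.27
After Purchase 5: 737 on hand, pool $3,773.04 (≈ $5.1195 each)
Sale 3, sell 303: 303/737 × $3,773.04 → $1,551.19
After Purchase 6: 786 on hand, pool $4,386.65 (≈ $5.5810 each)
After Purchase 7: 1031 on hand, pool $4,643.90 (≈ $4.5043 each)
Total COGS = $1,537.99 + $2,507.27 + $1,551.19 = $5,596.45
Ending inventory (cost pool remaining) = $4,643.90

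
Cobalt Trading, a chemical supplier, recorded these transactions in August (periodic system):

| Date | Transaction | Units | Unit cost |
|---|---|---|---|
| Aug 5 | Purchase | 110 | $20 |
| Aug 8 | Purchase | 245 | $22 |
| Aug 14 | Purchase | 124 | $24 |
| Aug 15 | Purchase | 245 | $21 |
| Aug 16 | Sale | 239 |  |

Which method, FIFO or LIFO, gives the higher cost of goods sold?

FIFO

FIFO COGS: 110 @ $20 + 129 @ $22 = $5,038
LIFO COGS: 239 @ $21 = $5,019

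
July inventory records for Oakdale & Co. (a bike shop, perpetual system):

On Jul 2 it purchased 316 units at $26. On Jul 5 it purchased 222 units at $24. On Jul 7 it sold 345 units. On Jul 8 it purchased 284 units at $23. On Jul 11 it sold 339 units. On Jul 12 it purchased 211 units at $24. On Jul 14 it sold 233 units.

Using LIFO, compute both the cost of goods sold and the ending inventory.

Jul 7, 345 sold [LIFO — newest first]: 222 @ $24 + 123 @ $26 = $8,526
Jul 11, 339 sold [LIFO — newest first]: 284 @ $23 + 55 @ $26 = $7,962
Jul 14, 233 sold [LIFO — newest first]: 211 @ $24 + 22 @ $26 = $5,636
Total COGS = $8,526 + $7,962 + $5,636 = $22,124
Ending inventory: 116 @ $26 = $3,016

COGS = $22,124; ending inventory = $3,016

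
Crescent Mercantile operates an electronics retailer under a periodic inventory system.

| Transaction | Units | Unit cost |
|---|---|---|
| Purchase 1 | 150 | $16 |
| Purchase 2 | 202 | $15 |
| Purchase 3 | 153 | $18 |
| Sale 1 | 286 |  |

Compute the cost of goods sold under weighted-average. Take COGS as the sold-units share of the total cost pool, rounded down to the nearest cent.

Sale 1, sell 286: 286/505 × $8,184.00 → $4,634.89
Ending inventory (cost pool remaining) = $3,549.11

COGS = $4,634.89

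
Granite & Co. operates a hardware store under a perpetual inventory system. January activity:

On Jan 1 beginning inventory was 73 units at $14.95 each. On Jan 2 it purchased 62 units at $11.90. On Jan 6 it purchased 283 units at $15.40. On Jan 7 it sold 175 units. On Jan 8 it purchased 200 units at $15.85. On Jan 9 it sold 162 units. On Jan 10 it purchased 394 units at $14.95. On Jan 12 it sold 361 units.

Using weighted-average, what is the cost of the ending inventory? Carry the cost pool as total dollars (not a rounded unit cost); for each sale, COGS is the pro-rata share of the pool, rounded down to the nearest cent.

After Jan 1: 73 on hand, pool $1,091.35 (≈ $14.9500 each)
After Jan 2: 135 on hand, pool $1,829.15 (≈ $13.5493 each)
After Jan 6: 418 on hand, pool $6,187.35 (≈ $14.8023 each)
Jan 7, sell 175: 175/418 × $6,187.35 → $2,590.39
After Jan 8: 443 on hand, pool $6,766.96 (≈ $15.2753 each)
Jan 9, sell 162: 162/443 × $6,766.96 → $2,474.59
After Jan 10: 675 on hand, pool $10,182.67 (≈ $15.0854 each)
Jan 12, sell 361: 361/675 × $10,182.67 → $5,445.84
Total COGS = $2,590.39 + $2,474.59 + $5,445.84 = $10,510.82
Ending inventory (cost pool remaining) = $4,736.83
Check: goods available $15,247.65 = COGS $10,510.82 + ending $4,736.83

Ending inventory = $4,736.83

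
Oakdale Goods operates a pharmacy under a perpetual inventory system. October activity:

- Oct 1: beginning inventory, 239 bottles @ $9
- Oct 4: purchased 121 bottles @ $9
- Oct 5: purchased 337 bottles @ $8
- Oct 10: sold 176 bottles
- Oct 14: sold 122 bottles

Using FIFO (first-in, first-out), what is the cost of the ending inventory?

Ending inventory = $3,254

Oct 10, 176 sold [FIFO — oldest first]: 176 @ $9 = $1,584
Oct 14, 122 sold [FIFO — oldest first]: 63 @ $9 + 59 @ $9 = $1,098
Total COGS = $1,584 + $1,098 = $2,682
Ending inventory: 62 @ $9 + 337 @ $8 = $3,254
Check: goods available $5,936 = COGS $2,682 + ending $3,254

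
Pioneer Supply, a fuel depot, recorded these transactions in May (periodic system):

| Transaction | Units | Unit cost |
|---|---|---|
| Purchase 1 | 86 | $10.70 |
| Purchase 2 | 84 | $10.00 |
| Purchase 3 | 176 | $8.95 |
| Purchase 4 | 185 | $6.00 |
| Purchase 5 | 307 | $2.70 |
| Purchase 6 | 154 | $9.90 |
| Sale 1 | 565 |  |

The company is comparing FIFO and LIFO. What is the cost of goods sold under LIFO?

FIFO COGS: 86 @ $10.70 + 84 @ $10.00 + 176 @ $8.95 + 185 @ $6.00 + 34 @ $2.70 = $4,537.20
LIFO COGS: 154 @ $9.90 + 307 @ $2.70 + 104 @ $6.00 = $2,977.50

COGS = $2,977.50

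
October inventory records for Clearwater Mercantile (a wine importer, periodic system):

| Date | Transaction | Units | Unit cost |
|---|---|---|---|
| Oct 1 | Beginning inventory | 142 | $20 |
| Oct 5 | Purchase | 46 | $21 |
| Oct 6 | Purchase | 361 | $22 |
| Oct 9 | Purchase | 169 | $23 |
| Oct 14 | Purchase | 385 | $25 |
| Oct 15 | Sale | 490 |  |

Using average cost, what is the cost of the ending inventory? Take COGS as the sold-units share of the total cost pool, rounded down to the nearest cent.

Oct 15, sell 490: 490/1103 × $25,260.00 → $11,221.57
Ending inventory (cost pool remaining) = $14,038.43

Ending inventory = $14,038.43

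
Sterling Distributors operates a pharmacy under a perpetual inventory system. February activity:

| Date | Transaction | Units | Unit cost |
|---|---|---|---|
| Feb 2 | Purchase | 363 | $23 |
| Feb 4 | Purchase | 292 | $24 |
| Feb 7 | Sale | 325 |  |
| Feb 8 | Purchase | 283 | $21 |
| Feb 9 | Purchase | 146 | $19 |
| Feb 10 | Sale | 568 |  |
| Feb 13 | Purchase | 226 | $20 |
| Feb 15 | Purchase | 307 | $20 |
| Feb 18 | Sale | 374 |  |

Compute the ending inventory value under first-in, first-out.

Feb 7, 325 sold [FIFO — oldest first]: 325 @ $23 = $7,475
Feb 10, 568 sold [FIFO — oldest first]: 38 @ $23 + 292 @ $24 + 238 @ $21 = $12,880
Feb 18, 374 sold [FIFO — oldest first]: 45 @ $21 + 146 @ $19 + 183 @ $20 = $7,379
Total COGS = $7,475 + $12,880 + $7,379 = $27,734
Ending inventory: 43 @ $20 + 307 @ $20 = $7,000

Ending inventory = $7,000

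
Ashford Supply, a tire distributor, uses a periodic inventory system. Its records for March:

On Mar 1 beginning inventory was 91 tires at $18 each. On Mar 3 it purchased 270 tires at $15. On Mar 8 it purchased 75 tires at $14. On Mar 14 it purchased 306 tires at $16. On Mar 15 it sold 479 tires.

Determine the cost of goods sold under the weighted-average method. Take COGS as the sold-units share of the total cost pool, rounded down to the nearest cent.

Mar 15, sell 479: 479/742 × $11,634.00 → $7,510.35
Ending inventory (cost pool remaining) = $4,123.65

COGS = $7,510.35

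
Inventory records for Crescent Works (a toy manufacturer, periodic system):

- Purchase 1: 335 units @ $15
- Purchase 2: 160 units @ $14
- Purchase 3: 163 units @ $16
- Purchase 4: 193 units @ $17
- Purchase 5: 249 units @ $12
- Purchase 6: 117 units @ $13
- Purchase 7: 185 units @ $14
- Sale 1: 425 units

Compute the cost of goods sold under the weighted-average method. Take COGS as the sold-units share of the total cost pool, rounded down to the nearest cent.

Sale 1, sell 425: 425/1402 × $20,253.00 → $6,139.46
Ending inventory (cost pool remaining) = $14,113.54

COGS = $6,139.46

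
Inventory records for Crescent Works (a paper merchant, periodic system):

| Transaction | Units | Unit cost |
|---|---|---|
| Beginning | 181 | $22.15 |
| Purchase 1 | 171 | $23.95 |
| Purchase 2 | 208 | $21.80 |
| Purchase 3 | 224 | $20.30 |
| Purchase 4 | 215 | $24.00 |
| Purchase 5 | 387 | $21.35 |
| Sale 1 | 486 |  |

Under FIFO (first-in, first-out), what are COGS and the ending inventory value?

Sale 1 (486) [FIFO — oldest first]: 181 @ $22.15 + 171 @ $23.95 + 134 @ $21.80 = $11,025.80
Ending inventory: 74 @ $21.80 + 224 @ $20.30 + 215 @ $24.00 + 387 @ $21.35 = $19,582.85

COGS = $11,025.80; ending inventory = $19,582.85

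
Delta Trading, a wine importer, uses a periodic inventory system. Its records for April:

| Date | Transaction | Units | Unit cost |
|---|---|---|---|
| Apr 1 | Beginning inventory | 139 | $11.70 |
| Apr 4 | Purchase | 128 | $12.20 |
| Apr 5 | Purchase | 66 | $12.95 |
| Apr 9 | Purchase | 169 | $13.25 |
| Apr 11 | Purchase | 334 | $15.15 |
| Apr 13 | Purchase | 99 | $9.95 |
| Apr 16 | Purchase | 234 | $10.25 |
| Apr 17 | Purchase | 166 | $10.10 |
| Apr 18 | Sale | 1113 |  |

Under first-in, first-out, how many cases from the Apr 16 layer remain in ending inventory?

Apr 18, 1113 sold [FIFO — oldest first]: 139 @ $11.70 + 128 @ $12.20 + 66 @ $12.95 + 169 @ $13.25 + 334 @ $15.15 + 99 @ $9.95 + 178 @ $10.25 = $14,151.50
Ending inventory: 56 @ $10.25 + 166 @ $10.10 = $2,250.60

56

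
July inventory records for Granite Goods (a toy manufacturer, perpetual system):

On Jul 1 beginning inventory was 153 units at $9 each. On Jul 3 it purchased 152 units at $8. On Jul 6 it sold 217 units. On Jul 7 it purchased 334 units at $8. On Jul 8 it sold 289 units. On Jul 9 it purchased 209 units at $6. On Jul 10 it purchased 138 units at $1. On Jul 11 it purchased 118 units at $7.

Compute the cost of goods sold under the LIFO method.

COGS = $4,113

Jul 6, 217 sold [LIFO — newest first]: 152 @ $8 + 65 @ $9 = $1,801
Jul 8, 289 sold [LIFO — newest first]: 289 @ $8 = $2,312
Total COGS = $1,801 + $2,312 = $4,113
Ending inventory: 88 @ $9 + 45 @ $8 + 209 @ $6 + 138 @ $1 + 118 @ $7 = $3,370
Check: goods available $7,483 = COGS $4,113 + ending $3,370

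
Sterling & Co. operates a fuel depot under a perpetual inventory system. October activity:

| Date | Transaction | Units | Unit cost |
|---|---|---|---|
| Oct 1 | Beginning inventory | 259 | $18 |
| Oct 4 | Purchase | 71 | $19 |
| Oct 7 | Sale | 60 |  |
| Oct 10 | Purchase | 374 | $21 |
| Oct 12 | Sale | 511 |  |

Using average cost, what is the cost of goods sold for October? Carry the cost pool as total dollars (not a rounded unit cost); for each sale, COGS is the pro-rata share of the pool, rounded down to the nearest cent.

COGS = $11,227.28

After Oct 1: 259 on hand, pool $4,662.00 (≈ $18.0000 each)
After Oct 4: 330 on hand, pool $6,011.00 (≈ $18.2152 each)
Oct 7, sell 60: 60/330 × $6,011.00 → $1,092.90
After Oct 10: 644 on hand, pool $12,772.10 (≈ $19.8325 each)
Oct 12, sell 511: 511/644 × $12,772.10 → $10,134.38
Total COGS = $1,092.90 + $10,134.38 = $11,227.28
Ending inventory (cost pool remaining) = $2,637.72
Check: goods available $13,865.00 = COGS $11,227.28 + ending $2,637.72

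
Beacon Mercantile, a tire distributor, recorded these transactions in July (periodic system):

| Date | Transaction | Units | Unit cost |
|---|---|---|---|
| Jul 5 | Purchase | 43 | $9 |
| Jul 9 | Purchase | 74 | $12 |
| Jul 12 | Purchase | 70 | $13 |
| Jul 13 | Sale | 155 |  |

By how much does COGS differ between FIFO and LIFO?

FIFO COGS: 43 @ $9 + 74 @ $12 + 38 @ $13 = $1,769
LIFO COGS: 70 @ $13 + 74 @ $12 + 11 @ $9 = $1,897
Difference = |$1,769 − $1,897| = $128

$128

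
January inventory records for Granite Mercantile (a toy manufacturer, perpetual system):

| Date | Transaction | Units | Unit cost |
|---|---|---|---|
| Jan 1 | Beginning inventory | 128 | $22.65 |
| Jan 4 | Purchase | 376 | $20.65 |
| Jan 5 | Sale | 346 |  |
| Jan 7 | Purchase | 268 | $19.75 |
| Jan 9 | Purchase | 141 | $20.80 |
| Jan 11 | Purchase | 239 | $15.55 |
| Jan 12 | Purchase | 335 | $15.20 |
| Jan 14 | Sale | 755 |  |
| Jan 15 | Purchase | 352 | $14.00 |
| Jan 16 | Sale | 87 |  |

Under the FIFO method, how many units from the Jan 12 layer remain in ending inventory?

299

Jan 5, 346 sold [FIFO — oldest first]: 128 @ $22.65 + 218 @ $20.65 = $7,400.90
Jan 14, 755 sold [FIFO — oldest first]: 158 @ $20.65 + 268 @ $19.75 + 141 @ $20.80 + 188 @ $15.55 = $14,411.90
Jan 16, 87 sold [FIFO — oldest first]: 51 @ $15.55 + 36 @ $15.20 = $1,340.25
Total COGS = $7,400.90 + $14,411.90 + $1,340.25 = $23,153.05
Ending inventory: 299 @ $15.20 + 352 @ $14.00 = $9,472.80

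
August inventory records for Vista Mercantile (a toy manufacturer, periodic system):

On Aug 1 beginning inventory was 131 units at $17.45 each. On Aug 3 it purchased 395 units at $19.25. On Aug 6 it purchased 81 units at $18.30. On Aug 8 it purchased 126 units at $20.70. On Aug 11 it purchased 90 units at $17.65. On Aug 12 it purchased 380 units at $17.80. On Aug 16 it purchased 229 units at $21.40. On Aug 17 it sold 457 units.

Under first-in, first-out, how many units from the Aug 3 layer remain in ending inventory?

Aug 17, 457 sold [FIFO — oldest first]: 131 @ $17.45 + 326 @ $19.25 = $8,561.45
Ending inventory: 69 @ $19.25 + 81 @ $18.30 + 126 @ $20.70 + 90 @ $17.65 + 380 @ $17.80 + 229 @ $21.40 = $18,671.85

69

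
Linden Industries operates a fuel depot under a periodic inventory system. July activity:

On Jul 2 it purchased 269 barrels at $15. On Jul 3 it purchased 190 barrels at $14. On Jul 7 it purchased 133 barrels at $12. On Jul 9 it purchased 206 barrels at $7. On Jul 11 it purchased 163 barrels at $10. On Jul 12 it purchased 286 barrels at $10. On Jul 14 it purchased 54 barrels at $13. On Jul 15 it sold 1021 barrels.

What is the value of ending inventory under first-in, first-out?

Ending inventory = $2,962

Jul 15, 1021 sold [FIFO — oldest first]: 269 @ $15 + 190 @ $14 + 133 @ $12 + 206 @ $7 + 163 @ $10 + 60 @ $10 = $11,963
Ending inventory: 226 @ $10 + 54 @ $13 = $2,962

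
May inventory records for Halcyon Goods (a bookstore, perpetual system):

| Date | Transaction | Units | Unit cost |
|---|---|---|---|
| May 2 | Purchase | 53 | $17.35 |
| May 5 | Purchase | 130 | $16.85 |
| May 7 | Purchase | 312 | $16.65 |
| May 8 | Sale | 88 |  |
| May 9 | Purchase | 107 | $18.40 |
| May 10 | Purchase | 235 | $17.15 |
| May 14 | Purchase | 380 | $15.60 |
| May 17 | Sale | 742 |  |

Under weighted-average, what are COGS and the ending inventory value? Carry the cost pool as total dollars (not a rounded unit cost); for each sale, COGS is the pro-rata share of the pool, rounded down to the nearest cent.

After May 2: 53 on hand, pool $919.55 (≈ $17.3500 each)
After May 5: 183 on hand, pool $3,110.05 (≈ $16.9948 each)
After May 7: 495 on hand, pool $8,304.85 (≈ $16.7775 each)
May 8, sell 88: 88/495 × $8,304.85 → $1,476.41
After May 9: 514 on hand, pool $8,797.24 (≈ $17.1153 each)
After May 10: 749 on hand, pool $12,827.49 (≈ $17.1262 each)
After May 14: 1129 on hand, pool $18,755.49 (≈ $16.6125 each)
May 17, sell 742: 742/1129 × $18,755.49 → $12,326.46
Total COGS = $1,476.41 + $12,326.46 = $13,802.87
Ending inventory (cost pool remaining) = $6,429.03

COGS = $13,802.87; ending inventory = $6,429.03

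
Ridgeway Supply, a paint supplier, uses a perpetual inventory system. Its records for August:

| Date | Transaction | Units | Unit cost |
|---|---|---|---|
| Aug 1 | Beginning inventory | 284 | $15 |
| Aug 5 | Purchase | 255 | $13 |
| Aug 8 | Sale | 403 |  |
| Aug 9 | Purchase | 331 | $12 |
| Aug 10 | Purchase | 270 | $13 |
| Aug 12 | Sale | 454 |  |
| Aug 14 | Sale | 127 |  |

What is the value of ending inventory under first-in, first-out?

Aug 8, 403 sold [FIFO — oldest first]: 284 @ $15 + 119 @ $13 = $5,807
Aug 12, 454 sold [FIFO — oldest first]: 136 @ $13 + 318 @ $12 = $5,584
Aug 14, 127 sold [FIFO — oldest first]: 13 @ $12 + 114 @ $13 = $1,638
Total COGS = $5,807 + $5,584 + $1,638 = $13,029
Ending inventory: 156 @ $13 = $2,028
Check: goods available $15,057 = COGS $13,029 + ending $2,028

Ending inventory = $2,028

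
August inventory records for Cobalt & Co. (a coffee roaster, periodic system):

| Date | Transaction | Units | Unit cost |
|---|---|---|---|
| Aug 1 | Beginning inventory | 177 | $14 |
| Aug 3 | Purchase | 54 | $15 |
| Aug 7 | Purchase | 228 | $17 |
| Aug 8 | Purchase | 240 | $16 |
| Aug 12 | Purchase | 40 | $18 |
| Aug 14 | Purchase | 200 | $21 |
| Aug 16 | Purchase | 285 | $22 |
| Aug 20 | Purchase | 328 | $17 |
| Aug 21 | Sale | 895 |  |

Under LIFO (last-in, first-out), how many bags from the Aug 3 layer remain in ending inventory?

54

Aug 21, 895 sold [LIFO — newest first]: 328 @ $17 + 285 @ $22 + 200 @ $21 + 40 @ $18 + 42 @ $16 = $17,438
Ending inventory: 177 @ $14 + 54 @ $15 + 228 @ $17 + 198 @ $16 = $10,332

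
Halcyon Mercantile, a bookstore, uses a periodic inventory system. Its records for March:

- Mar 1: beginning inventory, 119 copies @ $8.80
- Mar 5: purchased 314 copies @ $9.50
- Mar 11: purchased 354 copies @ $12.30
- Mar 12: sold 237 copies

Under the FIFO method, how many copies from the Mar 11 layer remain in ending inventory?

354

Mar 12, 237 sold [FIFO — oldest first]: 119 @ $8.80 + 118 @ $9.50 = $2,168.20
Ending inventory: 196 @ $9.50 + 354 @ $12.30 = $6,216.20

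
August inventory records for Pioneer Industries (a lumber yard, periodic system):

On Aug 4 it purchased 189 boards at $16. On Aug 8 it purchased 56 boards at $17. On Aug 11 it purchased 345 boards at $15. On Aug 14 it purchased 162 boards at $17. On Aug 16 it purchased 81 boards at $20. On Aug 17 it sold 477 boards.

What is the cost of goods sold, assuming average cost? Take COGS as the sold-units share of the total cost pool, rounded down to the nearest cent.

Aug 17, sell 477: 477/833 × $13,525.00 → $7,744.80
Ending inventory (cost pool remaining) = $5,780.20

COGS = $7,744.80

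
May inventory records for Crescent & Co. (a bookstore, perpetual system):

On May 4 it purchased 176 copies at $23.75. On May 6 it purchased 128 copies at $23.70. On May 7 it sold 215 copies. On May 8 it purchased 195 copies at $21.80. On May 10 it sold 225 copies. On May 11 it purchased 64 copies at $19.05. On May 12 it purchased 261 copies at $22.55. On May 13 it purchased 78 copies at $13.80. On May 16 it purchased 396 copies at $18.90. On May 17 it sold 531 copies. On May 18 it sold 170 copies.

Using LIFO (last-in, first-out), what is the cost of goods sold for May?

May 7, 215 sold [LIFO — newest first]: 128 @ $23.70 + 87 @ $23.75 = $5,099.85
May 10, 225 sold [LIFO — newest first]: 195 @ $21.80 + 30 @ $23.75 = $4,963.50
May 17, 531 sold [LIFO — newest first]: 396 @ $18.90 + 78 @ $13.80 + 57 @ $22.55 = $9,846.15
May 18, 170 sold [LIFO — newest first]: 170 @ $22.55 = $3,833.50
Total COGS = $5,099.85 + $4,963.50 + $9,846.15 + $3,833.50 = $23,743.00
Ending inventory: 59 @ $23.75 + 64 @ $19.05 + 34 @ $22.55 = $3,387.15

COGS = $23,743.00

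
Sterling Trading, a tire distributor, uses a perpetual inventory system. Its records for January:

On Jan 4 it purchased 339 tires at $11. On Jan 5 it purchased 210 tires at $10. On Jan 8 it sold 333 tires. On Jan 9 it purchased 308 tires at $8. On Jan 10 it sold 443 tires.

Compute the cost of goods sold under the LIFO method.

Jan 8, 333 sold [LIFO — newest first]: 210 @ $10 + 123 @ $11 = $3,453
Jan 10, 443 sold [LIFO — newest first]: 308 @ $8 + 135 @ $11 = $3,949
Total COGS = $3,453 + $3,949 = $7,402
Ending inventory: 81 @ $11 = $891

COGS = $7,402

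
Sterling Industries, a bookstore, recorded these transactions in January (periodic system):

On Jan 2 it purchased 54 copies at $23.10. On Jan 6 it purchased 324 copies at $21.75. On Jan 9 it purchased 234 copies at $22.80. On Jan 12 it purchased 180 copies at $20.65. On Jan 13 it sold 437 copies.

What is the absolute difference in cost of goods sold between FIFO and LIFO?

FIFO COGS: 54 @ $23.10 + 324 @ $21.75 + 59 @ $22.80 = $9,639.60
LIFO COGS: 180 @ $20.65 + 234 @ $22.80 + 23 @ $21.75 = $9,552.45
Difference = |$9,639.60 − $9,552.45| = $87.15

$87.15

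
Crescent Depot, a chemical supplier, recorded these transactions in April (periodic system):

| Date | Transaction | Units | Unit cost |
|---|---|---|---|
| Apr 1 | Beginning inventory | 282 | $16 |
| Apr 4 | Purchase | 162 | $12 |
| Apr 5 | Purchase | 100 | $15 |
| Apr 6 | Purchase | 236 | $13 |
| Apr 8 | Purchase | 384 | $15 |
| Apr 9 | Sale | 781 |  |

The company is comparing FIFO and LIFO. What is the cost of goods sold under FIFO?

FIFO COGS: 282 @ $16 + 162 @ $12 + 100 @ $15 + 236 @ $13 + 1 @ $15 = $11,039
LIFO COGS: 384 @ $15 + 236 @ $13 + 100 @ $15 + 61 @ $12 = $11,060

COGS = $11,039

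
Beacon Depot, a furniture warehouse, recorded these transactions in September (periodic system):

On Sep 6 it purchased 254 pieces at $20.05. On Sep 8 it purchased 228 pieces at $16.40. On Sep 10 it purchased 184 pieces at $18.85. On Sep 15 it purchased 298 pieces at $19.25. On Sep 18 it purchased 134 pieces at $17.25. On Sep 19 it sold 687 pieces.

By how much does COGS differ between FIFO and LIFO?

FIFO COGS: 254 @ $20.05 + 228 @ $16.40 + 184 @ $18.85 + 21 @ $19.25 = $12,704.55
LIFO COGS: 134 @ $17.25 + 298 @ $19.25 + 184 @ $18.85 + 71 @ $16.40 = $12,680.80
Difference = |$12,704.55 − $12,680.80| = $23.75

$23.75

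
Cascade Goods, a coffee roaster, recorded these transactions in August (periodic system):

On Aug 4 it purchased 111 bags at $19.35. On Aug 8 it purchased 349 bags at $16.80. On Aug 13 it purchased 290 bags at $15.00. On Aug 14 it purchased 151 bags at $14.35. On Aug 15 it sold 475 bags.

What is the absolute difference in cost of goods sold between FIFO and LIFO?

$1,148.00

FIFO COGS: 111 @ $19.35 + 349 @ $16.80 + 15 @ $15.00 = $8,236.05
LIFO COGS: 151 @ $14.35 + 290 @ $15.00 + 34 @ $16.80 = $7,088.05
Difference = |$8,236.05 − $7,088.05| = $1,148.00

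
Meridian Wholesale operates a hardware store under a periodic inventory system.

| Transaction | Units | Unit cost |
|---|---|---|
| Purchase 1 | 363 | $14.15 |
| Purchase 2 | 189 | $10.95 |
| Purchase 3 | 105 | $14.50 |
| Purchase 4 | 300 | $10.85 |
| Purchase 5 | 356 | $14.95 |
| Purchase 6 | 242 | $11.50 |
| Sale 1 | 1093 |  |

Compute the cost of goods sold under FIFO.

Sale 1 (1093) [FIFO — oldest first]: 363 @ $14.15 + 189 @ $10.95 + 105 @ $14.50 + 300 @ $10.85 + 136 @ $14.95 = $14,016.70
Ending inventory: 220 @ $14.95 + 242 @ $11.50 = $6,072.00

COGS = $14,016.70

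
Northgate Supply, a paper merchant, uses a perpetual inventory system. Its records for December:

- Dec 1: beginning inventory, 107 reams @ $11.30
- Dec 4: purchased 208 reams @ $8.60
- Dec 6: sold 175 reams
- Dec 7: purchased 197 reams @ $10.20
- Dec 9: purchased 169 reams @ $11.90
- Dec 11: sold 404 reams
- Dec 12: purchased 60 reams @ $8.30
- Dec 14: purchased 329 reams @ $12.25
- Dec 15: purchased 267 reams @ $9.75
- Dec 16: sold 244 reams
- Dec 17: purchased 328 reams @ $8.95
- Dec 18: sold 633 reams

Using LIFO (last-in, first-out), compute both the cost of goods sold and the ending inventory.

COGS = $14,859.15; ending inventory = $2,226.35

Dec 6, 175 sold [LIFO — newest first]: 175 @ $8.60 = $1,505.00
Dec 11, 404 sold [LIFO — newest first]: 169 @ $11.90 + 197 @ $10.20 + 33 @ $8.60 + 5 @ $11.30 = $4,360.80
Dec 16, 244 sold [LIFO — newest first]: 244 @ $9.75 = $2,379.00
Dec 18, 633 sold [LIFO — newest first]: 328 @ $8.95 + 23 @ $9.75 + 282 @ $12.25 = $6,614.35
Total COGS = $1,505.00 + $4,360.80 + $2,379.00 + $6,614.35 = $14,859.15
Ending inventory: 102 @ $11.30 + 60 @ $8.30 + 47 @ $12.25 = $2,226.35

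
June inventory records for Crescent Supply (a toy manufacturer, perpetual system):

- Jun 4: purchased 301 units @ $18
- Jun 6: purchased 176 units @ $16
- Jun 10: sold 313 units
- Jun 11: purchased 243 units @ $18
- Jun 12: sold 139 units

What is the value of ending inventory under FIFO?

Jun 10, 313 sold [FIFO — oldest first]: 301 @ $18 + 12 @ $16 = $5,610
Jun 12, 139 sold [FIFO — oldest first]: 139 @ $16 = $2,224
Total COGS = $5,610 + $2,224 = $7,834
Ending inventory: 25 @ $16 + 243 @ $18 = $4,774

Ending inventory = $4,774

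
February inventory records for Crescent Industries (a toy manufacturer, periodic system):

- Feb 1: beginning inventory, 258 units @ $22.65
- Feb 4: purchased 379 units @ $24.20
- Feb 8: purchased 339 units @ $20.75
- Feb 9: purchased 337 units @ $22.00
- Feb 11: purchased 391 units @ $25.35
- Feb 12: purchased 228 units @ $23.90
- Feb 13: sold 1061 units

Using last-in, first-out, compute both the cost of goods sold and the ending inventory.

COGS = $24,953.80; ending inventory = $19,871.00

Feb 13, 1061 sold [LIFO — newest first]: 228 @ $23.90 + 391 @ $25.35 + 337 @ $22.00 + 105 @ $20.75 = $24,953.80
Ending inventory: 258 @ $22.65 + 379 @ $24.20 + 234 @ $20.75 = $19,871.00
Check: goods available $44,824.80 = COGS $24,953.80 + ending $19,871.00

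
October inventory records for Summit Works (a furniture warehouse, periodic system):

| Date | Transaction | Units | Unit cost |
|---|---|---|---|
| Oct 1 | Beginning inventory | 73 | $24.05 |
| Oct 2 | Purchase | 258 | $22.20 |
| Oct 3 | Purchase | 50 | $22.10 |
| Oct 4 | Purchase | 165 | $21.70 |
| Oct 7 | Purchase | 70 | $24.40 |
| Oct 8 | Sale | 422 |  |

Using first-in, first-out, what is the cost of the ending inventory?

Oct 8, 422 sold [FIFO — oldest first]: 73 @ $24.05 + 258 @ $22.20 + 50 @ $22.10 + 41 @ $21.70 = $9,477.95
Ending inventory: 124 @ $21.70 + 70 @ $24.40 = $4,398.80
Check: goods available $13,876.75 = COGS $9,477.95 + ending $4,398.80

Ending inventory = $4,398.80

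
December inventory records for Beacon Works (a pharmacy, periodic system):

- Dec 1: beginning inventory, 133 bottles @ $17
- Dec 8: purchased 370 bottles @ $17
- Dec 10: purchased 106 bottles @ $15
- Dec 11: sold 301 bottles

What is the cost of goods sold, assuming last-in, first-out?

COGS = $4,905

Dec 11, 301 sold [LIFO — newest first]: 106 @ $15 + 195 @ $17 = $4,905
Ending inventory: 133 @ $17 + 175 @ $17 = $5,236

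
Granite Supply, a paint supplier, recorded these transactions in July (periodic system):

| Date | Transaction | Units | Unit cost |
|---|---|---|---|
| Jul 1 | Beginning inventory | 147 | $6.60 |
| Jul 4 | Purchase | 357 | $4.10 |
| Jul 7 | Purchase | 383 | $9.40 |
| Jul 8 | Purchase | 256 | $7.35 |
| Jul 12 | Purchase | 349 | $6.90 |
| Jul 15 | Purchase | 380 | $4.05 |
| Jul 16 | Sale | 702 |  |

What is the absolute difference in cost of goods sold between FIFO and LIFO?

$534.30

FIFO COGS: 147 @ $6.60 + 357 @ $4.10 + 198 @ $9.40 = $4,295.10
LIFO COGS: 380 @ $4.05 + 322 @ $6.90 = $3,760.80
Difference = |$4,295.10 − $3,760.80| = $534.30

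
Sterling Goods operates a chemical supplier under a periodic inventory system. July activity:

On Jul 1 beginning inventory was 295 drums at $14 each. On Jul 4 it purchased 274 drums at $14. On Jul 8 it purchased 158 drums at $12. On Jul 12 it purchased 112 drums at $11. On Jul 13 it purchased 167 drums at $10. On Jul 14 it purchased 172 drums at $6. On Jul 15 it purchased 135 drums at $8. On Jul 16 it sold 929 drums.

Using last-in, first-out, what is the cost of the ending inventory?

Jul 16, 929 sold [LIFO — newest first]: 135 @ $8 + 172 @ $6 + 167 @ $10 + 112 @ $11 + 158 @ $12 + 185 @ $14 = $9,500
Ending inventory: 295 @ $14 + 89 @ $14 = $5,376
Check: goods available $14,876 = COGS $9,500 + ending $5,376

Ending inventory = $5,376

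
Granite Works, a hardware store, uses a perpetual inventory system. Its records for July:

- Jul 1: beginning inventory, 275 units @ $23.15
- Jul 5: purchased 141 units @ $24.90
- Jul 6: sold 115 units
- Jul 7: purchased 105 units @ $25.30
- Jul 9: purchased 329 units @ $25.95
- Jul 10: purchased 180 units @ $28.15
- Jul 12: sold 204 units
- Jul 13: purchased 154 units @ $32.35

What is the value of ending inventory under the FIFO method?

Ending inventory = $23,658.25

Jul 6, 115 sold [FIFO — oldest first]: 115 @ $23.15 = $2,662.25
Jul 12, 204 sold [FIFO — oldest first]: 160 @ $23.15 + 44 @ $24.90 = $4,799.60
Total COGS = $2,662.25 + $4,799.60 = $7,461.85
Ending inventory: 97 @ $24.90 + 105 @ $25.30 + 329 @ $25.95 + 180 @ $28.15 + 154 @ $32.35 = $23,658.25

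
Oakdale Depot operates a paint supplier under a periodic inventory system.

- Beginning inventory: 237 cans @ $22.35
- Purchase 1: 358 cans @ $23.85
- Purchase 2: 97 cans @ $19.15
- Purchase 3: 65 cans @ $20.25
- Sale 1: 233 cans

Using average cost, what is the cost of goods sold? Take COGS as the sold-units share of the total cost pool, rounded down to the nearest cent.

Sale 1, sell 233: 233/757 × $17,009.05 → $5,235.28
Ending inventory (cost pool remaining) = $11,773.77

COGS = $5,235.28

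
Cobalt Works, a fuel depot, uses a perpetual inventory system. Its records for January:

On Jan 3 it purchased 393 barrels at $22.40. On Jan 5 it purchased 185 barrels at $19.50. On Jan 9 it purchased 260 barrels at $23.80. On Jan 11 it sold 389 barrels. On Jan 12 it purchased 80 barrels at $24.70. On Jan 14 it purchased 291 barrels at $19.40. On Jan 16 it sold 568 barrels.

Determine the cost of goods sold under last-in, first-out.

COGS = $20,575.30

Jan 11, 389 sold [LIFO — newest first]: 260 @ $23.80 + 129 @ $19.50 = $8,703.50
Jan 16, 568 sold [LIFO — newest first]: 291 @ $19.40 + 80 @ $24.70 + 56 @ $19.50 + 141 @ $22.40 = $11,871.80
Total COGS = $8,703.50 + $11,871.80 = $20,575.30
Ending inventory: 252 @ $22.40 = $5,644.80
Check: goods available $26,220.10 = COGS $20,575.30 + ending $5,644.80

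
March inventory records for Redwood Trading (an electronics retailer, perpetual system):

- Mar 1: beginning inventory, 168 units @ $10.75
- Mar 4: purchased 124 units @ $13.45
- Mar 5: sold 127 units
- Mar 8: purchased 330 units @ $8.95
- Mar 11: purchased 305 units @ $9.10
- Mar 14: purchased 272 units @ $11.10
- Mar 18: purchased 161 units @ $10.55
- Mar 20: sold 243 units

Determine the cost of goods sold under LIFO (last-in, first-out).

Mar 5, 127 sold [LIFO — newest first]: 124 @ $13.45 + 3 @ $10.75 = $1,700.05
Mar 20, 243 sold [LIFO — newest first]: 161 @ $10.55 + 82 @ $11.10 = $2,608.75
Total COGS = $1,700.05 + $2,608.75 = $4,308.80
Ending inventory: 165 @ $10.75 + 330 @ $8.95 + 305 @ $9.10 + 190 @ $11.10 = $9,611.75
Check: goods available $13,920.55 = COGS $4,308.80 + ending $9,611.75

COGS = $4,308.80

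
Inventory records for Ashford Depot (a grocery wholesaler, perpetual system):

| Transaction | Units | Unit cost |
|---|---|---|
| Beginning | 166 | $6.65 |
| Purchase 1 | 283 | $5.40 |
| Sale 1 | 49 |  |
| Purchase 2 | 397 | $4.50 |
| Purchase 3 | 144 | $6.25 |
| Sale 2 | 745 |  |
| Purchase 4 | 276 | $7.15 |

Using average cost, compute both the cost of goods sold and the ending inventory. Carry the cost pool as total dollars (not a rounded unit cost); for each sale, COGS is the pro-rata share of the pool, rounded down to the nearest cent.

After Beginning: 166 on hand, pool $1,103.90 (≈ $6.6500 each)
After Purchase 1: 449 on hand, pool $2,632.10 (≈ $5.8621 each)
Sale 1, sell 49: 49/449 × $2,632.10 → $287.24
After Purchase 2: 797 on hand, pool $4,131.36 (≈ $5.1836 each)
After Purchase 3: 941 on hand, pool $5,031.36 (≈ $5.3468 each)
Sale 2, sell 745: 745/941 × $5,031.36 → $3,983.38
After Purchase 4: 472 on hand, pool $3,021.38 (≈ $6.4012 each)
Total COGS = $287.24 + $3,983.38 = $4,270.62
Ending inventory (cost pool remaining) = $3,021.38

COGS = $4,270.62; ending inventory = $3,021.38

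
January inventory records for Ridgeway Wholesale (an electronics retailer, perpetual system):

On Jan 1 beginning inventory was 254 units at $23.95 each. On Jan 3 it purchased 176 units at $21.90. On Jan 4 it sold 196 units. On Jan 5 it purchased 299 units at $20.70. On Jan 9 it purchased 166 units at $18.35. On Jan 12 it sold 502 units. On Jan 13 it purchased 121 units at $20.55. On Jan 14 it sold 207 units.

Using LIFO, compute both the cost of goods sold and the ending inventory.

COGS = $19,001.20; ending inventory = $2,658.45

Jan 4, 196 sold [LIFO — newest first]: 176 @ $21.90 + 20 @ $23.95 = $4,333.40
Jan 12, 502 sold [LIFO — newest first]: 166 @ $18.35 + 299 @ $20.70 + 37 @ $23.95 = $10,121.55
Jan 14, 207 sold [LIFO — newest first]: 121 @ $20.55 + 86 @ $23.95 = $4,546.25
Total COGS = $4,333.40 + $10,121.55 + $4,546.25 = $19,001.20
Ending inventory: 111 @ $23.95 = $2,658.45
Check: goods available $21,659.65 = COGS $19,001.20 + ending $2,658.45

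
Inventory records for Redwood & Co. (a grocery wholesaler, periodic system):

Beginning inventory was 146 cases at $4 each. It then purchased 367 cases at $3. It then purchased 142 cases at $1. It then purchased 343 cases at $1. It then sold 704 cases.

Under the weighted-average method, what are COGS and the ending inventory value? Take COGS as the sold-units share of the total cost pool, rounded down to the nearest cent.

Sale 1, sell 704: 704/998 × $2,170.00 → $1,530.74
Ending inventory (cost pool remaining) = $639.26
Check: goods available $2,170.00 = COGS $1,530.74 + ending $639.26

COGS = $1,530.74; ending inventory = $639.26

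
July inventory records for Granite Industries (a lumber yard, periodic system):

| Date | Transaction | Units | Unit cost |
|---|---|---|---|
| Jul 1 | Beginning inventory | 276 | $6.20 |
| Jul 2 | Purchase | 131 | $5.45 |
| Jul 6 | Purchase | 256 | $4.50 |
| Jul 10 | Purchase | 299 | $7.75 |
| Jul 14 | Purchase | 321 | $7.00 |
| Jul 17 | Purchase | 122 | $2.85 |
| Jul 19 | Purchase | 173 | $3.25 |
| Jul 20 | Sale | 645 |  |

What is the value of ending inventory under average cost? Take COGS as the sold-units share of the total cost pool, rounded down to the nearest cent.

Ending inventory = $5,351.66

Jul 20, sell 645: 645/1578 × $9,051.35 → $3,699.69
Ending inventory (cost pool remaining) = $5,351.66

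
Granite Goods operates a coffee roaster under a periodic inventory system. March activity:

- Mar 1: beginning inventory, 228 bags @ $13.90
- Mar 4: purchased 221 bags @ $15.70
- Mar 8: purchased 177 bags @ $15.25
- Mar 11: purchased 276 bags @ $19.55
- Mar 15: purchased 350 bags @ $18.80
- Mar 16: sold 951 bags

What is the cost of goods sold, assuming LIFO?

Mar 16, 951 sold [LIFO — newest first]: 350 @ $18.80 + 276 @ $19.55 + 177 @ $15.25 + 148 @ $15.70 = $16,998.65
Ending inventory: 228 @ $13.90 + 73 @ $15.70 = $4,315.30
Check: goods available $21,313.95 = COGS $16,998.65 + ending $4,315.30

COGS = $16,998.65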